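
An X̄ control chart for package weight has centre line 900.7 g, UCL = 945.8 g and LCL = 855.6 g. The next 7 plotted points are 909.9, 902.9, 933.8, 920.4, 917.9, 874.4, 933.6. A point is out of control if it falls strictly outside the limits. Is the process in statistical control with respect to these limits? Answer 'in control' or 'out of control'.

All 7 points lie within [855.6, 945.8].

in control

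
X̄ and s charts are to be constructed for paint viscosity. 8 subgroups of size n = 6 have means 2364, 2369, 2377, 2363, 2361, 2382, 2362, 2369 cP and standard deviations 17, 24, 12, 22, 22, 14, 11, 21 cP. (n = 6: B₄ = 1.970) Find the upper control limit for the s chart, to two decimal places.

s̄ = (17 + 24 + 12 + 22 + 22 + 14 + 11 + 21) / 8 = 17.8750
UCL_s = B₄·s̄ = 1.970 × 17.8750 = 35.2137

35.21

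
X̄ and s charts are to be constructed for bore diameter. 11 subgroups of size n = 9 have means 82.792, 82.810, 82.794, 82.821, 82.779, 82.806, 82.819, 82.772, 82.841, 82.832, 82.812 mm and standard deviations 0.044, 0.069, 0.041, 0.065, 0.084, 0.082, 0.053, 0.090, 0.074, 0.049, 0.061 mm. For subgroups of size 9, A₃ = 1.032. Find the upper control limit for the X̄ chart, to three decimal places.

X̄̄ = (82.792 + 82.810 + 82.794 + 82.821 + 82.779 + 82.806 + 82.819 + 82.772 + 82.841 + 82.832 + 82.812) / 11 = 82.8071
s̄ = (0.044 + 0.069 + 0.041 + 0.065 + 0.084 + 0.082 + 0.053 + 0.090 + 0.074 + 0.049 + 0.061) / 11 = 0.0647
UCL = X̄̄ + A₃·s̄ = 82.8071 + 1.032 × 0.0647 = 82.8739

82.874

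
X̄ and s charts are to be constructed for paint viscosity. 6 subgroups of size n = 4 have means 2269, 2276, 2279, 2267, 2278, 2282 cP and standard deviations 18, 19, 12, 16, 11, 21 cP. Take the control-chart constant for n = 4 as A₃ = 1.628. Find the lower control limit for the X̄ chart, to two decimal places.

2248.85

X̄̄ = (2269 + 2276 + 2279 + 2267 + 2278 + 2282) / 6 = 2275.1667
s̄ = (18 + 19 + 12 + 16 + 11 + 21) / 6 = 16.1667
LCL = X̄̄ − A₃·s̄ = 2275.1667 − 1.628 × 16.1667 = 2248.8473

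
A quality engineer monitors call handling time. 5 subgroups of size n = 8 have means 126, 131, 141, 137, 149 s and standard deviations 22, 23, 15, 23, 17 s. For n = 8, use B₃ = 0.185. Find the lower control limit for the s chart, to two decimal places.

3.70

s̄ = (22 + 23 + 15 + 23 + 17) / 5 = 20.0000
LCL_s = B₃·s̄ = 0.185 × 20.0000 = 3.7000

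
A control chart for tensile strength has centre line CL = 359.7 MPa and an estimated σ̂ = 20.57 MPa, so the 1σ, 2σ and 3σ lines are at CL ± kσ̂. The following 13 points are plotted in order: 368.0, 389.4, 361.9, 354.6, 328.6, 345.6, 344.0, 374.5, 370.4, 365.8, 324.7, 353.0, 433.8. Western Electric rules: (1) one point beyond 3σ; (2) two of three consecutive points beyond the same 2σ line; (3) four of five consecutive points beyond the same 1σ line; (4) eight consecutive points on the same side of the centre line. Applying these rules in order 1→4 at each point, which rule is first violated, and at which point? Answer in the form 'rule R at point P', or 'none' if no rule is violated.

Zone of each point (C = within 1σ̂, B = 1σ̂–2σ̂, A = 2σ̂–3σ̂, * = beyond 3σ̂; sign = side of CL): 1:+C, 2:+B, 3:+C, 4:-C, 5:-B, 6:-C, 7:-C, 8:+C, 9:+C, 10:+C, 11:-B, 12:-C, 13:+*
Rule 1 (one point beyond the 3σ limits) is satisfied at point 13.

rule 1 at point 13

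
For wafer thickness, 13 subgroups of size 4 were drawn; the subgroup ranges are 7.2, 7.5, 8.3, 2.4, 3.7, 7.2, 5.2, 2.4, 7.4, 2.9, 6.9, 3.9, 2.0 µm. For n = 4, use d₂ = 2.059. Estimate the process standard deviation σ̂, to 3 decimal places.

2.503

R̄ = (7.2 + 7.5 + 8.3 + 2.4 + 3.7 + 7.2 + 5.2 + 2.4 + 7.4 + 2.9 + 6.9 + 3.9 + 2.0) / 13 = 5.1538
σ̂ = R̄ / d₂ = 5.1538 / 2.059 = 2.5031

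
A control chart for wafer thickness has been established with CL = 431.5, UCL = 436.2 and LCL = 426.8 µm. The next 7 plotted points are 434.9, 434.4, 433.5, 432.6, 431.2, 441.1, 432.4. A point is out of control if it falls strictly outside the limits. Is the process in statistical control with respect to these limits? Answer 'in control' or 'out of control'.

Compare each point to [426.8, 436.2]: sample 6 = 441.1 > UCL.

out of control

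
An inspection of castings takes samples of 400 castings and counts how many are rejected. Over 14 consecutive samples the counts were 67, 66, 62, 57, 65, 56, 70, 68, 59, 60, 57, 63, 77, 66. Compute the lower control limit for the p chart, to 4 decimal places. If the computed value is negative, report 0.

0.1045

p̄ = Σdᵢ / (k·n) = 893 / (14 × 400) = 0.15946
LCL = p̄ − 3·√(p̄(1−p̄)/n) = 0.15946 − 3 × 0.01831 = 0.10455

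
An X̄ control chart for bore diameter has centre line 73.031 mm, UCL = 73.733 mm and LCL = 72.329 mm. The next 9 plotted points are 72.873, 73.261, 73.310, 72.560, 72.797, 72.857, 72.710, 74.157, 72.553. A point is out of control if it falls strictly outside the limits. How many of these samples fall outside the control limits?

Compare each point to [72.329, 73.733]: sample 8 = 74.157 > UCL.

1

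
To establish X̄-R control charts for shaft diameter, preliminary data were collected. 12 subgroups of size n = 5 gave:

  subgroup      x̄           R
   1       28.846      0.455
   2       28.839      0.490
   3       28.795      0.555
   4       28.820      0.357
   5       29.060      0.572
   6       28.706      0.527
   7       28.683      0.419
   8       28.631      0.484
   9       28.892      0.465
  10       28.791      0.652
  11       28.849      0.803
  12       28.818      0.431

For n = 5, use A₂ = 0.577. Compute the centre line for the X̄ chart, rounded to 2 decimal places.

28.81

X̄̄ = (28.846 + 28.839 + 28.795 + 28.820 + 29.060 + 28.706 + 28.683 + 28.631 + 28.892 + 28.791 + 28.849 + 28.818) / 12 = 345.7300 / 12 = 28.8108
CL = X̄̄ = 28.8108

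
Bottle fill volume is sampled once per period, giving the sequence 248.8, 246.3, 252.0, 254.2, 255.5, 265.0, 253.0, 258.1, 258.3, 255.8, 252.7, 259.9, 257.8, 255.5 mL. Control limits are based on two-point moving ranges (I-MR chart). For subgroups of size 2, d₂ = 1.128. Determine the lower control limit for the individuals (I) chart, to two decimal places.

243.81

X̄ = (248.8 + 246.3 + 252.0 + 254.2 + 255.5 + 265.0 + 253.0 + 258.1 + 258.3 + 255.8 + 252.7 + 259.9 + 257.8 + 255.5) / 14 = 255.2071
Moving ranges: 2.5, 5.7, 2.2, 1.3, 9.5, 12.0, 5.1, 0.2, 2.5, 3.1, 7.2, 2.1, 2.3; M̄R̄ = 55.7000 / 13 = 4.2846
LCL = X̄ − 3·M̄R̄/d₂ = 255.2071 − 3 × 4.2846 / 1.128 = 243.8119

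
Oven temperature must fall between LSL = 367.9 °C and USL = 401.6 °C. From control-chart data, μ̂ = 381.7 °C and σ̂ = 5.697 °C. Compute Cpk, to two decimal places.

0.81

Cpu = (USL − μ̂) / (3σ̂) = (401.6 − 381.7) / (3 × 5.697) = 1.1644; Cpl = (μ̂ − LSL) / (3σ̂) = (381.7 − 367.9) / (3 × 5.697) = 0.8074; Cpk = min(Cpu, Cpl) = 0.8074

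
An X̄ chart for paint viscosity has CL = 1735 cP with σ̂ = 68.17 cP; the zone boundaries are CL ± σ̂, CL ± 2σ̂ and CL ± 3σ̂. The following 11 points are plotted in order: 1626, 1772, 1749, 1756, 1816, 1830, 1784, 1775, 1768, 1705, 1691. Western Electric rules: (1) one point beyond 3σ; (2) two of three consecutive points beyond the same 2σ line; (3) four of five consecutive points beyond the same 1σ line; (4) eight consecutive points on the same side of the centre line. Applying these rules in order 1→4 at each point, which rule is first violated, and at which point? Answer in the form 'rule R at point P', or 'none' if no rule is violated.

rule 4 at point 9

Zone of each point (C = within 1σ̂, B = 1σ̂–2σ̂, A = 2σ̂–3σ̂, * = beyond 3σ̂; sign = side of CL): 1:-B, 2:+C, 3:+C, 4:+C, 5:+B, 6:+B, 7:+C, 8:+C, 9:+C, 10:-C, 11:-C
Rule 4 (eight consecutive points on the same side of the centre line) is satisfied at point 9.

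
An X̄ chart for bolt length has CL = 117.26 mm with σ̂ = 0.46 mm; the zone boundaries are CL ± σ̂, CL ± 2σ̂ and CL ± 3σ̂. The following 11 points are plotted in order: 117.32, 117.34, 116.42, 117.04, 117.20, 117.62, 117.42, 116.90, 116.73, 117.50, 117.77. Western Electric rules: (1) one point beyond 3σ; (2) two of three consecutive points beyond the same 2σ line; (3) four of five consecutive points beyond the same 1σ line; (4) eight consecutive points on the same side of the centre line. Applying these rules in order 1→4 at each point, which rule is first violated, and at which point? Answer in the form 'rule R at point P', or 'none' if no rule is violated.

none

Zone of each point (C = within 1σ̂, B = 1σ̂–2σ̂, A = 2σ̂–3σ̂, * = beyond 3σ̂; sign = side of CL): 1:+C, 2:+C, 3:-B, 4:-C, 5:-C, 6:+C, 7:+C, 8:-C, 9:-B, 10:+C, 11:+B
No rule fires across all 11 points.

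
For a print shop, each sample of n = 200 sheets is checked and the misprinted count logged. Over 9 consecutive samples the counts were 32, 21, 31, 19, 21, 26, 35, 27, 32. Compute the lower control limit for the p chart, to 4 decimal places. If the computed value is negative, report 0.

p̄ = Σdᵢ / (k·n) = 244 / (9 × 200) = 0.13556
LCL = p̄ − 3·√(p̄(1−p̄)/n) = 0.13556 − 3 × 0.02421 = 0.06294

0.0629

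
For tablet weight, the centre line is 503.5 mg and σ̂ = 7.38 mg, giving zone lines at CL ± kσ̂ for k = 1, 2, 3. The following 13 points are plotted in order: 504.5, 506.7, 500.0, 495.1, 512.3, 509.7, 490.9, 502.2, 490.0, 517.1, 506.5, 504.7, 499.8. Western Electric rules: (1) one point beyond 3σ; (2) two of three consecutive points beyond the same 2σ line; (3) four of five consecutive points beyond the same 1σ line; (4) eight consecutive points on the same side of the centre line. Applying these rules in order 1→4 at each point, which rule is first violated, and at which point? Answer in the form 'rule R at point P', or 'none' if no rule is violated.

Zone of each point (C = within 1σ̂, B = 1σ̂–2σ̂, A = 2σ̂–3σ̂, * = beyond 3σ̂; sign = side of CL): 1:+C, 2:+C, 3:-C, 4:-B, 5:+B, 6:+C, 7:-B, 8:-C, 9:-B, 10:+B, 11:+C, 12:+C, 13:-C
No rule fires across all 13 points.

none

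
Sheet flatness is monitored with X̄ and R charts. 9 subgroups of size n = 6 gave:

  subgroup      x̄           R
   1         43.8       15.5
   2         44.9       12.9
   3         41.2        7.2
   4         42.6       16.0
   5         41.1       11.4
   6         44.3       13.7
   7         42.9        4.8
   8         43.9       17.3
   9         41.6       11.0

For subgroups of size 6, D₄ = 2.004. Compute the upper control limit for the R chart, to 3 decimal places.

R̄ = (15.5 + 12.9 + 7.2 + 16.0 + 11.4 + 13.7 + 4.8 + 17.3 + 11.0) / 9 = 109.8000 / 9 = 12.2000
UCL_R = D₄·R̄ = 2.004 × 12.2000 = 24.4488

24.449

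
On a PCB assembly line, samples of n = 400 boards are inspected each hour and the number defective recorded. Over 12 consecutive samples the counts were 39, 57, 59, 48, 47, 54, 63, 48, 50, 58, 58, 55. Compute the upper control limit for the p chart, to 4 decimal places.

0.1834

p̄ = Σdᵢ / (k·n) = 636 / (12 × 400) = 0.13250
UCL = p̄ + 3·√(p̄(1−p̄)/n) = 0.13250 + 3 × √(0.13250×0.86750/400) = 0.13250 + 3 × 0.01695 = 0.18336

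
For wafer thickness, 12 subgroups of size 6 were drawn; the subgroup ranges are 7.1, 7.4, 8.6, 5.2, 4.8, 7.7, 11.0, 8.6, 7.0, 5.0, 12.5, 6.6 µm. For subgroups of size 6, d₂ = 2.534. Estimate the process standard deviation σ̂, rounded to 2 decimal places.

3.01

R̄ = (7.1 + 7.4 + 8.6 + 5.2 + 4.8 + 7.7 + 11.0 + 8.6 + 7.0 + 5.0 + 12.5 + 6.6) / 12 = 7.6250
σ̂ = R̄ / d₂ = 7.6250 / 2.534 = 3.0091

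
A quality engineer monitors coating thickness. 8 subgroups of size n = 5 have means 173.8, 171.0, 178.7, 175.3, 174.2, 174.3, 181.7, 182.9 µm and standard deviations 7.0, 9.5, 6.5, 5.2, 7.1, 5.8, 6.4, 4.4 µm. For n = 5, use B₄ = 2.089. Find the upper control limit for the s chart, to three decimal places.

13.552

s̄ = (7.0 + 9.5 + 6.5 + 5.2 + 7.1 + 5.8 + 6.4 + 4.4) / 8 = 6.4875
UCL_s = B₄·s̄ = 2.089 × 6.4875 = 13.5524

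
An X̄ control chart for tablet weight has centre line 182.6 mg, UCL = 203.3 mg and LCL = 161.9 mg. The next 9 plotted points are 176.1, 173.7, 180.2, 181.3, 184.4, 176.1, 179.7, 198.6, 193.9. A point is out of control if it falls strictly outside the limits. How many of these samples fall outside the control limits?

All 9 points lie within [161.9, 203.3].

0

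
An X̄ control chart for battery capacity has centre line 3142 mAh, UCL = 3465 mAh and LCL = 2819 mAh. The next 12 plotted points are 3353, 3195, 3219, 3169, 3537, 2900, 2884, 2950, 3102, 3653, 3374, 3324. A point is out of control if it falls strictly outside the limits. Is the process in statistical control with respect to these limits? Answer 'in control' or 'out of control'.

Compare each point to [2819, 3465]: sample 5 = 3537 > UCL; sample 10 = 3653 > UCL.

out of control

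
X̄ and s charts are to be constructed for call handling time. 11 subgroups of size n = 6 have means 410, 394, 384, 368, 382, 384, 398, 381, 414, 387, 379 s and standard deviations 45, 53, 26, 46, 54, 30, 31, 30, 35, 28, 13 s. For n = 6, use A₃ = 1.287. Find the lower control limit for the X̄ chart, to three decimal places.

343.435

X̄̄ = (410 + 394 + 384 + 368 + 382 + 384 + 398 + 381 + 414 + 387 + 379) / 11 = 389.1818
s̄ = (45 + 53 + 26 + 46 + 54 + 30 + 31 + 30 + 35 + 28 + 13) / 11 = 35.5455
LCL = X̄̄ − A₃·s̄ = 389.1818 − 1.287 × 35.5455 = 343.4348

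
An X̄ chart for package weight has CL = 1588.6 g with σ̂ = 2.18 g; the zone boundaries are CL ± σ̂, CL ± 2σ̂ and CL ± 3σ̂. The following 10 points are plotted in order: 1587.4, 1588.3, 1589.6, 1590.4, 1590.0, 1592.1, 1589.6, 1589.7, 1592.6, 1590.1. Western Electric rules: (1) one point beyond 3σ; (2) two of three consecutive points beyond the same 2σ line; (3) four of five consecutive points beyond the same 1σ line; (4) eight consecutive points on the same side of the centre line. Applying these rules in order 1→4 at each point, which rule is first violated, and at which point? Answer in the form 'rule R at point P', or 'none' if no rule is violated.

Zone of each point (C = within 1σ̂, B = 1σ̂–2σ̂, A = 2σ̂–3σ̂, * = beyond 3σ̂; sign = side of CL): 1:-C, 2:-C, 3:+C, 4:+C, 5:+C, 6:+B, 7:+C, 8:+C, 9:+B, 10:+C
Rule 4 (eight consecutive points on the same side of the centre line) is satisfied at point 10.

rule 4 at point 10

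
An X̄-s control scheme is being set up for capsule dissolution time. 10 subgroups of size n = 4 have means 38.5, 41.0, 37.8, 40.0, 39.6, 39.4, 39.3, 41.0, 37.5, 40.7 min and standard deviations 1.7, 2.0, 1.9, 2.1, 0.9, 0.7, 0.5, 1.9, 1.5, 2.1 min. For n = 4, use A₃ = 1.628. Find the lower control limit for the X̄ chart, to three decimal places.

X̄̄ = (38.5 + 41.0 + 37.8 + 40.0 + 39.6 + 39.4 + 39.3 + 41.0 + 37.5 + 40.7) / 10 = 39.4800
s̄ = (1.7 + 2.0 + 1.9 + 2.1 + 0.9 + 0.7 + 0.5 + 1.9 + 1.5 + 2.1) / 10 = 1.5300
LCL = X̄̄ − A₃·s̄ = 39.4800 − 1.628 × 1.5300 = 36.9892

36.989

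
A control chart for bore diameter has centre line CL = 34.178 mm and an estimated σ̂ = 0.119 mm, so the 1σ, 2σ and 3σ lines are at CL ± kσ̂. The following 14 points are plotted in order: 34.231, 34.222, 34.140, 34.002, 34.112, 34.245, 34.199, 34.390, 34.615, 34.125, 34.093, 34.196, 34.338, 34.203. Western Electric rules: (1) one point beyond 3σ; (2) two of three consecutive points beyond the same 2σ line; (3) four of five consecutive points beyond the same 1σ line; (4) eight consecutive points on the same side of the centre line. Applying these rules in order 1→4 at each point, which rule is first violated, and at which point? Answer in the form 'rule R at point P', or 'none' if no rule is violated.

Zone of each point (C = within 1σ̂, B = 1σ̂–2σ̂, A = 2σ̂–3σ̂, * = beyond 3σ̂; sign = side of CL): 1:+C, 2:+C, 3:-C, 4:-B, 5:-C, 6:+C, 7:+C, 8:+B, 9:+*, 10:-C, 11:-C, 12:+C, 13:+B, 14:+C
Rule 1 (one point beyond the 3σ limits) is satisfied at point 9.

rule 1 at point 9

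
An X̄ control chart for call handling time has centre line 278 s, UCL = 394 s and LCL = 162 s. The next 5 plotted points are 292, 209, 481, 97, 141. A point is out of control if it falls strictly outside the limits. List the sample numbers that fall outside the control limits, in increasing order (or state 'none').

Compare each point to [162, 394]: sample 3 = 481 > UCL; sample 4 = 97 < LCL; sample 5 = 141 < LCL.

3, 4, 5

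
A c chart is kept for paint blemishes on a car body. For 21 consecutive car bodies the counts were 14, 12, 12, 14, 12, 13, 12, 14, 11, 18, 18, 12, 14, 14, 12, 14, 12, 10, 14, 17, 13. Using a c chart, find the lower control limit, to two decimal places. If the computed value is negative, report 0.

2.44

c̄ = (14 + 12 + 12 + 14 + 12 + 13 + 12 + 14 + 11 + 18 + 18 + 12 + 14 + 14 + 12 + 14 + 12 + 10 + 14 + 17 + 13) / 21 = 282 / 21 = 13.4286
LCL = c̄ − 3√c̄ = 13.4286 − 3 × 3.6645 = 2.4351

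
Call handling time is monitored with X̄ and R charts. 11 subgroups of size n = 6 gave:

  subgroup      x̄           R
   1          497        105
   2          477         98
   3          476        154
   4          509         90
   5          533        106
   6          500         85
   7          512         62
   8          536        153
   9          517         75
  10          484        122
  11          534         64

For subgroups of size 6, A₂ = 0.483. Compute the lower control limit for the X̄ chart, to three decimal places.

X̄̄ = (497 + 477 + 476 + 509 + 533 + 500 + 512 + 536 + 517 + 484 + 534) / 11 = 5575.0000 / 11 = 506.8182
R̄ = (105 + 98 + 154 + 90 + 106 + 85 + 62 + 153 + 75 + 122 + 64) / 11 = 1114.0000 / 11 = 101.2727
LCL = X̄̄ − A₂·R̄ = 506.8182 − 0.483 × 101.2727 = 457.9035

457.903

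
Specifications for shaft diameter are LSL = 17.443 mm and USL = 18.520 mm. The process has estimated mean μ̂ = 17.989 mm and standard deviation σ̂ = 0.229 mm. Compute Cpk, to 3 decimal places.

0.773

Cpu = (USL − μ̂) / (3σ̂) = (18.520 − 17.989) / (3 × 0.229) = 0.7729; Cpl = (μ̂ − LSL) / (3σ̂) = (17.989 − 17.443) / (3 × 0.229) = 0.7948; Cpk = min(Cpu, Cpl) = 0.7729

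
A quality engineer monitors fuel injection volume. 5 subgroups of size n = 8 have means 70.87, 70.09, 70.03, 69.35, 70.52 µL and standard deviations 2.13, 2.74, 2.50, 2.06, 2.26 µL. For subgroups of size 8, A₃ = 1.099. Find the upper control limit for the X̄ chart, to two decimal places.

X̄̄ = (70.87 + 70.09 + 70.03 + 69.35 + 70.52) / 5 = 70.1720
s̄ = (2.13 + 2.74 + 2.50 + 2.06 + 2.26) / 5 = 2.3380
UCL = X̄̄ + A₃·s̄ = 70.1720 + 1.099 × 2.3380 = 72.7415

72.74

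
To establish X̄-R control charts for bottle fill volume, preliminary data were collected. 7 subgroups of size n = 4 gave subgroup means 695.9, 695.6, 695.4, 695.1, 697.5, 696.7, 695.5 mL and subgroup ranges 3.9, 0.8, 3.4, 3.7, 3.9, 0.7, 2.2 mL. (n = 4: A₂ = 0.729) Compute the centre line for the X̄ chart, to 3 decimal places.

X̄̄ = (695.9 + 695.6 + 695.4 + 695.1 + 697.5 + 696.7 + 695.5) / 7 = 4871.7000 / 7 = 695.9571
CL = X̄̄ = 695.9571

695.957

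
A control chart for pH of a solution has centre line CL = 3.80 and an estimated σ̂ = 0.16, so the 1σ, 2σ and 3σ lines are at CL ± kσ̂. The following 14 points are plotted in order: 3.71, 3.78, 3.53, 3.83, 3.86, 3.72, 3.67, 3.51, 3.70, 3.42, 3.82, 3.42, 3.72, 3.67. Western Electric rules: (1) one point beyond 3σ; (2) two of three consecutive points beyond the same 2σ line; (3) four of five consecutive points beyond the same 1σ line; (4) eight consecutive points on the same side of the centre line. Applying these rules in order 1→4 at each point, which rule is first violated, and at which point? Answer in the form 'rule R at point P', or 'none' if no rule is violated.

rule 2 at point 12

Zone of each point (C = within 1σ̂, B = 1σ̂–2σ̂, A = 2σ̂–3σ̂, * = beyond 3σ̂; sign = side of CL): 1:-C, 2:-C, 3:-B, 4:+C, 5:+C, 6:-C, 7:-C, 8:-B, 9:-C, 10:-A, 11:+C, 12:-A, 13:-C, 14:-C
Rule 2 (two of three consecutive points beyond the same 2σ limit) is satisfied at point 12.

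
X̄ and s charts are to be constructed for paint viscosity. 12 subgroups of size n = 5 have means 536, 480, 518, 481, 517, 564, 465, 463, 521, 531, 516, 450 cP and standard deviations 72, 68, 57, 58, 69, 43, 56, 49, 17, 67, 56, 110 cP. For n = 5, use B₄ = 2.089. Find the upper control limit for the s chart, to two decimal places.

125.69

s̄ = (72 + 68 + 57 + 58 + 69 + 43 + 56 + 49 + 17 + 67 + 56 + 110) / 12 = 60.1667
UCL_s = B₄·s̄ = 2.089 × 60.1667 = 125.6882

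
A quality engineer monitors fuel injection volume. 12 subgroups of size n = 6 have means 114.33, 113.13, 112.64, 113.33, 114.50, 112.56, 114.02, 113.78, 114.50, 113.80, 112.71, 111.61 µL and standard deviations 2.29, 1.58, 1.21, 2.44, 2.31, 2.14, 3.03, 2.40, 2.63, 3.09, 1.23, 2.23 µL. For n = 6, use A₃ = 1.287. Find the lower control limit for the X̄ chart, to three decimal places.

X̄̄ = (114.33 + 113.13 + 112.64 + 113.33 + 114.50 + 112.56 + 114.02 + 113.78 + 114.50 + 113.80 + 112.71 + 111.61) / 12 = 113.4092
s̄ = (2.29 + 1.58 + 1.21 + 2.44 + 2.31 + 2.14 + 3.03 + 2.40 + 2.63 + 3.09 + 1.23 + 2.23) / 12 = 2.2150
LCL = X̄̄ − A₃·s̄ = 113.4092 − 1.287 × 2.2150 = 110.5585

110.558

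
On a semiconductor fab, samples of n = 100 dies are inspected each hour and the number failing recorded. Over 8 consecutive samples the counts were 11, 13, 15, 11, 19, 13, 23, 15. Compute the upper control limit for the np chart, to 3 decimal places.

p̄ = Σdᵢ / (k·n) = 120 / (8 × 100) = 0.15000
UCL = np̄ + 3·√(np̄(1−p̄)) = 15.0000 + 3 × √(15.0000×0.85000) = 15.0000 + 3 × 3.5707 = 25.7121

25.712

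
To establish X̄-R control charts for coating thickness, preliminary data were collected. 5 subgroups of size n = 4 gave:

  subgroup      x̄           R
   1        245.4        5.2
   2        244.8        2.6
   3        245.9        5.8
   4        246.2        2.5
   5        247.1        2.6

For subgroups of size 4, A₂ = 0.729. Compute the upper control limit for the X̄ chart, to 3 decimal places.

248.606

X̄̄ = (245.4 + 244.8 + 245.9 + 246.2 + 247.1) / 5 = 1229.4000 / 5 = 245.8800
R̄ = (5.2 + 2.6 + 5.8 + 2.5 + 2.6) / 5 = 18.7000 / 5 = 3.7400
UCL = X̄̄ + A₂·R̄ = 245.8800 + 0.729 × 3.7400 = 248.6065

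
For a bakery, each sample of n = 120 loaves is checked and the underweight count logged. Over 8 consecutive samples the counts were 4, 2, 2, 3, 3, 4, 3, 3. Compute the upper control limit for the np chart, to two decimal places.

8.13

p̄ = Σdᵢ / (k·n) = 24 / (8 × 120) = 0.02500
UCL = np̄ + 3·√(np̄(1−p̄)) = 3.0000 + 3 × √(3.0000×0.97500) = 3.0000 + 3 × 1.7103 = 8.1308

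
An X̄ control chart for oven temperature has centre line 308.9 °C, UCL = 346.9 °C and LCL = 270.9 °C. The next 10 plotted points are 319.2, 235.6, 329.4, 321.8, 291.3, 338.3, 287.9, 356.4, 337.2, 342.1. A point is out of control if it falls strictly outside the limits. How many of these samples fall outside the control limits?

2

Compare each point to [270.9, 346.9]: sample 2 = 235.6 < LCL; sample 8 = 356.4 > UCL.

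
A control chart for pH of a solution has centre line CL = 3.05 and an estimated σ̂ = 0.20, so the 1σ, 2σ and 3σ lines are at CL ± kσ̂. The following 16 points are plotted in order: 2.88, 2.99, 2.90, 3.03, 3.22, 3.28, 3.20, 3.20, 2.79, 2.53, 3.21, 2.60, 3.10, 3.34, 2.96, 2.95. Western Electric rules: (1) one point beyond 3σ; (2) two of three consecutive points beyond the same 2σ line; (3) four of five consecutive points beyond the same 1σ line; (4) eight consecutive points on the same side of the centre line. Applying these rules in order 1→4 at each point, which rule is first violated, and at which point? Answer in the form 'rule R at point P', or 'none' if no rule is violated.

Zone of each point (C = within 1σ̂, B = 1σ̂–2σ̂, A = 2σ̂–3σ̂, * = beyond 3σ̂; sign = side of CL): 1:-C, 2:-C, 3:-C, 4:-C, 5:+C, 6:+B, 7:+C, 8:+C, 9:-B, 10:-A, 11:+C, 12:-A, 13:+C, 14:+B, 15:-C, 16:-C
Rule 2 (two of three consecutive points beyond the same 2σ limit) is satisfied at point 12.

rule 2 at point 12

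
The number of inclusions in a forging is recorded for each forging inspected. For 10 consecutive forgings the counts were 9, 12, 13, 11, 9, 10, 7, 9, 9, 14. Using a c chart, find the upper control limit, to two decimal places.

19.93

c̄ = (9 + 12 + 13 + 11 + 9 + 10 + 7 + 9 + 9 + 14) / 10 = 103 / 10 = 10.3000
UCL = c̄ + 3√c̄ = 10.3000 + 3 × √10.3000 = 10.3000 + 3 × 3.2094 = 19.9281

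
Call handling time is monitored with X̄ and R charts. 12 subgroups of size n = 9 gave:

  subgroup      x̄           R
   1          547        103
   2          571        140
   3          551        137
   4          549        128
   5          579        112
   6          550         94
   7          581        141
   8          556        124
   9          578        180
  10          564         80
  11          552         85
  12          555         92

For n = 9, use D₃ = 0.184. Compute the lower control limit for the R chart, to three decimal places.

21.712

R̄ = (103 + 140 + 137 + 128 + 112 + 94 + 141 + 124 + 180 + 80 + 85 + 92) / 12 = 1416.0000 / 12 = 118.0000
LCL_R = D₃·R̄ = 0.184 × 118.0000 = 21.7120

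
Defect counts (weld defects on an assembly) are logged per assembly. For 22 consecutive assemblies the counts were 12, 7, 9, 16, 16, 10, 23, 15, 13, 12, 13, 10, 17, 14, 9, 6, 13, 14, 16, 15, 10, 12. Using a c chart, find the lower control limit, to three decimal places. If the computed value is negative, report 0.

2.077

c̄ = (12 + 7 + 9 + 16 + 16 + 10 + 23 + 15 + 13 + 12 + 13 + 10 + 17 + 14 + 9 + 6 + 13 + 14 + 16 + 15 + 10 + 12) / 22 = 282 / 22 = 12.8182
LCL = c̄ − 3√c̄ = 12.8182 − 3 × 3.5802 = 2.0774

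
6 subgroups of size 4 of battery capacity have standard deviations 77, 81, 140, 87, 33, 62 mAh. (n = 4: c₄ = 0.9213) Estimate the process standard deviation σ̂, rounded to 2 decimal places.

s̄ = (77 + 81 + 140 + 87 + 33 + 62) / 6 = 80.0000
σ̂ = s̄ / c₄ = 80.0000 / 0.9213 = 86.8338

86.83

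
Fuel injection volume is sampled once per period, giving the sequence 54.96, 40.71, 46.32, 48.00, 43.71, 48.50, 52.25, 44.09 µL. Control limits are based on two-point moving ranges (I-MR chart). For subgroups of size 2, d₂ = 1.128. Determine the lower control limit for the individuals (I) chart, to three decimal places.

31.159

X̄ = (54.96 + 40.71 + 46.32 + 48.00 + 43.71 + 48.50 + 52.25 + 44.09) / 8 = 47.3175
Moving ranges: 14.25, 5.61, 1.68, 4.29, 4.79, 3.75, 8.16; M̄R̄ = 42.5300 / 7 = 6.0757
LCL = X̄ − 3·M̄R̄/d₂ = 47.3175 − 3 × 6.0757 / 1.128 = 31.1587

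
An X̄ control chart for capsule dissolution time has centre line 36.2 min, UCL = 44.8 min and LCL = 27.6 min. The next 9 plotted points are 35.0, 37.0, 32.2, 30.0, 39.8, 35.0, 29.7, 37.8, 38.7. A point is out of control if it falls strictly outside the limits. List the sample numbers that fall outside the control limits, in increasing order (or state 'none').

none

All 9 points lie within [27.6, 44.8].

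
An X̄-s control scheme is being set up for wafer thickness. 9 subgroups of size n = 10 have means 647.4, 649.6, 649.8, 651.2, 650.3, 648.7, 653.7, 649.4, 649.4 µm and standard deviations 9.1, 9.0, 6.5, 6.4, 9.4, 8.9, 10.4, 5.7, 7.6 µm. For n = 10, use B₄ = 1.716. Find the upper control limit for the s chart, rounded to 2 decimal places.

13.92

s̄ = (9.1 + 9.0 + 6.5 + 6.4 + 9.4 + 8.9 + 10.4 + 5.7 + 7.6) / 9 = 8.1111
UCL_s = B₄·s̄ = 1.716 × 8.1111 = 13.9187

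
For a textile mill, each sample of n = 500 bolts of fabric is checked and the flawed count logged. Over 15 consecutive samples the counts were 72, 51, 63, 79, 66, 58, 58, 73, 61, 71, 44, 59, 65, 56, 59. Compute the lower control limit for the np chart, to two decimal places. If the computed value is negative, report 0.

p̄ = Σdᵢ / (k·n) = 935 / (15 × 500) = 0.12467
LCL = np̄ − 3·√(np̄(1−p̄)) = 62.3333 − 3 × 7.3866 = 40.1734

40.17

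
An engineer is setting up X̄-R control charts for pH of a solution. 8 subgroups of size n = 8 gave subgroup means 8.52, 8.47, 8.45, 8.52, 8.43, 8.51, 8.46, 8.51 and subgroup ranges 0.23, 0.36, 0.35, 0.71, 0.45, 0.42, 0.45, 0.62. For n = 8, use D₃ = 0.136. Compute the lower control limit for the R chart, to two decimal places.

0.06

R̄ = (0.23 + 0.36 + 0.35 + 0.71 + 0.45 + 0.42 + 0.45 + 0.62) / 8 = 3.5900 / 8 = 0.4487
LCL_R = D₃·R̄ = 0.136 × 0.4487 = 0.0610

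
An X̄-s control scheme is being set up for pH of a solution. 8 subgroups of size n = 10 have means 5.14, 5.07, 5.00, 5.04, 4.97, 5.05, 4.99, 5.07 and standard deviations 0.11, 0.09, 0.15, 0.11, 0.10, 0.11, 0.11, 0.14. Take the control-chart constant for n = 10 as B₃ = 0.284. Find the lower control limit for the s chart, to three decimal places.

0.033

s̄ = (0.11 + 0.09 + 0.15 + 0.11 + 0.10 + 0.11 + 0.11 + 0.14) / 8 = 0.1150
LCL_s = B₃·s̄ = 0.284 × 0.1150 = 0.0327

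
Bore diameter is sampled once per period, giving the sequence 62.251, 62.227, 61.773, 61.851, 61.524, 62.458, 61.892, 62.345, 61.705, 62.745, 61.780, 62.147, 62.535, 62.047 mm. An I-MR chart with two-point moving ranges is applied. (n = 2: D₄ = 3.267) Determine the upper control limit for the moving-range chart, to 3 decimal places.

1.690

Moving ranges: 0.024, 0.454, 0.078, 0.327, 0.934, 0.566, 0.453, 0.640, 1.040, 0.965, 0.367, 0.388, 0.488; M̄R̄ = 6.7240 / 13 = 0.5172
UCL_MR = D₄·M̄R̄ = 3.267 × 0.5172 = 1.6898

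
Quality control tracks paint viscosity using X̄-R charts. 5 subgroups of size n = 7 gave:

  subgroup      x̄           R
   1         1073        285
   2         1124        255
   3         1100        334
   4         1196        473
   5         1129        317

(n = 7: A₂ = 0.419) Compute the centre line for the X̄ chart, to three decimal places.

1124.400

X̄̄ = (1073 + 1124 + 1100 + 1196 + 1129) / 5 = 5622.0000 / 5 = 1124.4000
CL = X̄̄ = 1124.4000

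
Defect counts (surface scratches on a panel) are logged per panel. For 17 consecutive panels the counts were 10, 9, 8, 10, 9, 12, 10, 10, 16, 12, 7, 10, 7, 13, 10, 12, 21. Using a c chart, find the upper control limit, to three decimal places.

c̄ = (10 + 9 + 8 + 10 + 9 + 12 + 10 + 10 + 16 + 12 + 7 + 10 + 7 + 13 + 10 + 12 + 21) / 17 = 186 / 17 = 10.9412
UCL = c̄ + 3√c̄ = 10.9412 + 3 × √10.9412 = 10.9412 + 3 × 3.3077 = 20.8644

20.864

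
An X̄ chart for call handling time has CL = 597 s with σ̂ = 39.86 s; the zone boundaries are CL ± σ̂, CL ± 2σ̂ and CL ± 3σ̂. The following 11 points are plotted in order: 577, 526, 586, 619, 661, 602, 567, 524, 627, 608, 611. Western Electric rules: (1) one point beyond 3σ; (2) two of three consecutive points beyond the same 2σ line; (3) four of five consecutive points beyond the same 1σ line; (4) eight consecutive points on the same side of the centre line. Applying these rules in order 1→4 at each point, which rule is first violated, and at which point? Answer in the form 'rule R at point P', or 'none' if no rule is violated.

Zone of each point (C = within 1σ̂, B = 1σ̂–2σ̂, A = 2σ̂–3σ̂, * = beyond 3σ̂; sign = side of CL): 1:-C, 2:-B, 3:-C, 4:+C, 5:+B, 6:+C, 7:-C, 8:-B, 9:+C, 10:+C, 11:+C
No rule fires across all 11 points.

none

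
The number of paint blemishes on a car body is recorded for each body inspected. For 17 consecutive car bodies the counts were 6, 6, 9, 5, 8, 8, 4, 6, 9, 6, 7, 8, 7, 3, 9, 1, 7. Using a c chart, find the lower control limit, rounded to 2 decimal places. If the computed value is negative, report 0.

0.00

c̄ = (6 + 6 + 9 + 5 + 8 + 8 + 4 + 6 + 9 + 6 + 7 + 8 + 7 + 3 + 9 + 1 + 7) / 17 = 109 / 17 = 6.4118
LCL = c̄ − 3√c̄ = 6.4118 − 3 × 2.5321 = -1.1847 → 0 (cannot be negative)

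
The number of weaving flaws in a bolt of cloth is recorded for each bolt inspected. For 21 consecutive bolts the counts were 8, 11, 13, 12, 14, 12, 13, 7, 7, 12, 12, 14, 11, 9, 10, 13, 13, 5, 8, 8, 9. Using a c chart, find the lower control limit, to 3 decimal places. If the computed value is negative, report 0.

c̄ = (8 + 11 + 13 + 12 + 14 + 12 + 13 + 7 + 7 + 12 + 12 + 14 + 11 + 9 + 10 + 13 + 13 + 5 + 8 + 8 + 9) / 21 = 221 / 21 = 10.5238
LCL = c̄ − 3√c̄ = 10.5238 − 3 × 3.2440 = 0.7917

0.792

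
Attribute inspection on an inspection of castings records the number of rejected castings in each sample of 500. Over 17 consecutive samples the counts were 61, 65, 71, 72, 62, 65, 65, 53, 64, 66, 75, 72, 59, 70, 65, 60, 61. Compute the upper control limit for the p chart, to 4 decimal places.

0.1753

p̄ = Σdᵢ / (k·n) = 1106 / (17 × 500) = 0.13012
UCL = p̄ + 3·√(p̄(1−p̄)/n) = 0.13012 + 3 × √(0.13012×0.86988/500) = 0.13012 + 3 × 0.01505 = 0.17525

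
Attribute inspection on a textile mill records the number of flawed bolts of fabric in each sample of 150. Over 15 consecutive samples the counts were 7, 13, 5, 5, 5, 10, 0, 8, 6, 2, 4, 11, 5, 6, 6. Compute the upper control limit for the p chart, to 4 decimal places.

p̄ = Σdᵢ / (k·n) = 93 / (15 × 150) = 0.04133
UCL = p̄ + 3·√(p̄(1−p̄)/n) = 0.04133 + 3 × √(0.04133×0.95867/150) = 0.04133 + 3 × 0.01625 = 0.09009

0.0901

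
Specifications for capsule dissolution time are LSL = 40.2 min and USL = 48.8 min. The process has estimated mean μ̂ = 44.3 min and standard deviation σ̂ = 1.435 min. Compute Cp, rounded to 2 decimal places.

1.00

Cp = (USL − LSL) / (6σ̂) = (48.8 − 40.2) / (6 × 1.435) = 8.6000 / 8.6100 = 0.9988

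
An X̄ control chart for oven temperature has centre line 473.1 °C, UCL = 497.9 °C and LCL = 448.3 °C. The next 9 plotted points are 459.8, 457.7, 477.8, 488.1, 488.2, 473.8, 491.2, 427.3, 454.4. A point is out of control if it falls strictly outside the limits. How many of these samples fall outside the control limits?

Compare each point to [448.3, 497.9]: sample 8 = 427.3 < LCL.

1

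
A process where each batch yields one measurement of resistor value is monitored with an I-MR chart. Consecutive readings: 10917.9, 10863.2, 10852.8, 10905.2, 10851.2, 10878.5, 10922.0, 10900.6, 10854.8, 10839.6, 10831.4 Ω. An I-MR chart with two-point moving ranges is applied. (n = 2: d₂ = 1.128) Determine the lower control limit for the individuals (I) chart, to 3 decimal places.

10785.754

X̄ = (10917.9 + 10863.2 + 10852.8 + 10905.2 + 10851.2 + 10878.5 + 10922.0 + 10900.6 + 10854.8 + 10839.6 + 10831.4) / 11 = 10874.2909
Moving ranges: 54.7, 10.4, 52.4, 54.0, 27.3, 43.5, 21.4, 45.8, 15.2, 8.2; M̄R̄ = 332.9000 / 10 = 33.2900
LCL = X̄ − 3·M̄R̄/d₂ = 10874.2909 − 3 × 33.2900 / 1.128 = 10785.7537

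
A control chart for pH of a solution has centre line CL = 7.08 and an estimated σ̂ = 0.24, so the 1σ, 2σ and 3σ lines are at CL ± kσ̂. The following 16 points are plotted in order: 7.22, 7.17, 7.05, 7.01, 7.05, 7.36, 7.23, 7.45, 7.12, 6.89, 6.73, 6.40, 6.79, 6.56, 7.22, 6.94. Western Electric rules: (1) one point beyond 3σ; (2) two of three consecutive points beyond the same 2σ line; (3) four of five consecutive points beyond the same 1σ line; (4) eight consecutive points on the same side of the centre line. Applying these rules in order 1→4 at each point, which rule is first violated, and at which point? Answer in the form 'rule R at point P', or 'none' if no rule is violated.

rule 2 at point 14

Zone of each point (C = within 1σ̂, B = 1σ̂–2σ̂, A = 2σ̂–3σ̂, * = beyond 3σ̂; sign = side of CL): 1:+C, 2:+C, 3:-C, 4:-C, 5:-C, 6:+B, 7:+C, 8:+B, 9:+C, 10:-C, 11:-B, 12:-A, 13:-B, 14:-A, 15:+C, 16:-C
Rule 2 (two of three consecutive points beyond the same 2σ limit) is satisfied at point 14.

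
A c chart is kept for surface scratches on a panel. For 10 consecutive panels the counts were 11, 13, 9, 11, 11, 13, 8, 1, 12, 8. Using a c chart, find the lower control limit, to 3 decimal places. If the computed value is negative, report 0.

c̄ = (11 + 13 + 9 + 11 + 11 + 13 + 8 + 1 + 12 + 8) / 10 = 97 / 10 = 9.7000
LCL = c̄ − 3√c̄ = 9.7000 − 3 × 3.1145 = 0.3566

0.357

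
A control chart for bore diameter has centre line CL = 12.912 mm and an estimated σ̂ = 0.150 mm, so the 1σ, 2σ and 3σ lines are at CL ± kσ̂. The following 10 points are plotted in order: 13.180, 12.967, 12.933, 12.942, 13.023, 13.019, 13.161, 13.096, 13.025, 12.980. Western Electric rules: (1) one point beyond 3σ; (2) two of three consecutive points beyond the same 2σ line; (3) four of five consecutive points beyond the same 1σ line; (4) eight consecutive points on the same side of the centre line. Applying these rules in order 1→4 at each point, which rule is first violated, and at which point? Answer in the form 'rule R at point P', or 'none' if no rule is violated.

Zone of each point (C = within 1σ̂, B = 1σ̂–2σ̂, A = 2σ̂–3σ̂, * = beyond 3σ̂; sign = side of CL): 1:+B, 2:+C, 3:+C, 4:+C, 5:+C, 6:+C, 7:+B, 8:+B, 9:+C, 10:+C
Rule 4 (eight consecutive points on the same side of the centre line) is satisfied at point 8.

rule 4 at point 8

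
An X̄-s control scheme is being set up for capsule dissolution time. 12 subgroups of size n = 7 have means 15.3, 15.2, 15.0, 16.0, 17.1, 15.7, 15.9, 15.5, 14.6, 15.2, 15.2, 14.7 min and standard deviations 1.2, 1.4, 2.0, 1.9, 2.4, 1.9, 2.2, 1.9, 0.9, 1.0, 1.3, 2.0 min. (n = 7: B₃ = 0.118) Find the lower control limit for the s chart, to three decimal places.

s̄ = (1.2 + 1.4 + 2.0 + 1.9 + 2.4 + 1.9 + 2.2 + 1.9 + 0.9 + 1.0 + 1.3 + 2.0) / 12 = 1.6750
LCL_s = B₃·s̄ = 0.118 × 1.6750 = 0.1976

0.198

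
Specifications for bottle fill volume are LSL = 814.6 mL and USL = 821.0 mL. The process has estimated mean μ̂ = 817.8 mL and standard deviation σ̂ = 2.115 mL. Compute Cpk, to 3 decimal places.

Cpu = (USL − μ̂) / (3σ̂) = (821.0 − 817.8) / (3 × 2.115) = 0.5043; Cpl = (μ̂ − LSL) / (3σ̂) = (817.8 − 814.6) / (3 × 2.115) = 0.5043; Cpk = min(Cpu, Cpl) = 0.5043

0.504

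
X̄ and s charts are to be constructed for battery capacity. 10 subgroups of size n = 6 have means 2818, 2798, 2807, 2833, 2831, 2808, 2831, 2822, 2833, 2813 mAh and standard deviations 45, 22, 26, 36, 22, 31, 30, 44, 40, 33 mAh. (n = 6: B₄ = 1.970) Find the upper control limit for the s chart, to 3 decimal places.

s̄ = (45 + 22 + 26 + 36 + 22 + 31 + 30 + 44 + 40 + 33) / 10 = 32.9000
UCL_s = B₄·s̄ = 1.970 × 32.9000 = 64.8130

64.813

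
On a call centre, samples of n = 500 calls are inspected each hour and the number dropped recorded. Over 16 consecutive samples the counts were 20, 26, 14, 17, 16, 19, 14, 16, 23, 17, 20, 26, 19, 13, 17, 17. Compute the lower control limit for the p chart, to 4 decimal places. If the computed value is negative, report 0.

p̄ = Σdᵢ / (k·n) = 294 / (16 × 500) = 0.03675
LCL = p̄ − 3·√(p̄(1−p̄)/n) = 0.03675 − 3 × 0.00841 = 0.01151

0.0115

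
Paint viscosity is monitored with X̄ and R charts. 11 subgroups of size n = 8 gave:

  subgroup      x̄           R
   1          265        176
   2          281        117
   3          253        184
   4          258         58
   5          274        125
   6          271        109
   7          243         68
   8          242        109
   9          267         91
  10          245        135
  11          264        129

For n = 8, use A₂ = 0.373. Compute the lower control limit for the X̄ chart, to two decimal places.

X̄̄ = (265 + 281 + 253 + 258 + 274 + 271 + 243 + 242 + 267 + 245 + 264) / 11 = 2863.0000 / 11 = 260.2727
R̄ = (176 + 117 + 184 + 58 + 125 + 109 + 68 + 109 + 91 + 135 + 129) / 11 = 1301.0000 / 11 = 118.2727
LCL = X̄̄ − A₂·R̄ = 260.2727 − 0.373 × 118.2727 = 216.1570

216.16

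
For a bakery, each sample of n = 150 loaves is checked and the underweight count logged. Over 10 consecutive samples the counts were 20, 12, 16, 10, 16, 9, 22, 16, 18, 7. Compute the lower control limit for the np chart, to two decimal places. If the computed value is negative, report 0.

p̄ = Σdᵢ / (k·n) = 146 / (10 × 150) = 0.09733
LCL = np̄ − 3·√(np̄(1−p̄)) = 14.6000 − 3 × 3.6303 = 3.7092

3.71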